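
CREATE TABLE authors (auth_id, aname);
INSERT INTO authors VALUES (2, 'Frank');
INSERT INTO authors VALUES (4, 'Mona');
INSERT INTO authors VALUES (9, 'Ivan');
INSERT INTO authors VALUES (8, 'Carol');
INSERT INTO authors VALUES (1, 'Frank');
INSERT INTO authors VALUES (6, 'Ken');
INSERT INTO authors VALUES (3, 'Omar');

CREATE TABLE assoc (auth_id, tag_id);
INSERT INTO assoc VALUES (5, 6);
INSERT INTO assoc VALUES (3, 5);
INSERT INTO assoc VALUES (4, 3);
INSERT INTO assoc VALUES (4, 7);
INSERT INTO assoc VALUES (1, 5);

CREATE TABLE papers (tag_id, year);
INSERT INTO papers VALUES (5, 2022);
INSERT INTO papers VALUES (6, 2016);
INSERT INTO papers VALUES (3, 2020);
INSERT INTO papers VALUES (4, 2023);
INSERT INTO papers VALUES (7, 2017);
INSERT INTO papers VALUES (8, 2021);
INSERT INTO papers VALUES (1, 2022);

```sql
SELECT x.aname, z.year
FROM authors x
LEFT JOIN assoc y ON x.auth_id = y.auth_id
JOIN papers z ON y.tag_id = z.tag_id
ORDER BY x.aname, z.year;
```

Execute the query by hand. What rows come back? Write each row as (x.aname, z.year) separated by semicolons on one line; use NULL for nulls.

(Frank, 2022); (Mona, 2017); (Mona, 2020); (Omar, 2022)

Step 1 — x LEFT JOIN y on auth_id → 8 row(s).
Then INNER JOIN `papers z` on tag_id: keep only rows whose y.tag_id appears in z.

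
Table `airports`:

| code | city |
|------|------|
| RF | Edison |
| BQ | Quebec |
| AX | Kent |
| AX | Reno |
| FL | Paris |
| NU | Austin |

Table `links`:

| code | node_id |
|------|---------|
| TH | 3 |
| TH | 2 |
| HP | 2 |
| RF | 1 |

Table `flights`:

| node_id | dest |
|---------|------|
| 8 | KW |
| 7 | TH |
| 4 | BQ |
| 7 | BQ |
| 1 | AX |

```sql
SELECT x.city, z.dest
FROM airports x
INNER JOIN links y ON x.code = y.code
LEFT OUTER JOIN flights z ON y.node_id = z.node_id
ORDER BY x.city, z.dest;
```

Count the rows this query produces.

Joins associate left-to-right: airports INNER JOIN links on code gives 1 intermediate row(s).
Then LEFT JOIN `flights z` on node_id: each of those 1 rows is kept; rows whose y.node_id has no match in z get NULL for z's columns.
Result: 1 row(s).

1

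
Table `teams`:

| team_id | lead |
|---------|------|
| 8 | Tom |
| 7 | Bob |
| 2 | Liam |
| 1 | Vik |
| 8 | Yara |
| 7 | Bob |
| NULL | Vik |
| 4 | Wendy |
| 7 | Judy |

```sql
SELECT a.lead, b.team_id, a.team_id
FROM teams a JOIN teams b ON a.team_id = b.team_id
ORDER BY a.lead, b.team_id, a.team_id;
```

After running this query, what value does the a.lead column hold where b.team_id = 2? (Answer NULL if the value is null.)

Liam

INNER JOIN keeps only pairs where the ON condition holds.
Matching on a.team_id = b.team_id. A NULL in a compared column never satisfies the condition.
Matched pairs: 16.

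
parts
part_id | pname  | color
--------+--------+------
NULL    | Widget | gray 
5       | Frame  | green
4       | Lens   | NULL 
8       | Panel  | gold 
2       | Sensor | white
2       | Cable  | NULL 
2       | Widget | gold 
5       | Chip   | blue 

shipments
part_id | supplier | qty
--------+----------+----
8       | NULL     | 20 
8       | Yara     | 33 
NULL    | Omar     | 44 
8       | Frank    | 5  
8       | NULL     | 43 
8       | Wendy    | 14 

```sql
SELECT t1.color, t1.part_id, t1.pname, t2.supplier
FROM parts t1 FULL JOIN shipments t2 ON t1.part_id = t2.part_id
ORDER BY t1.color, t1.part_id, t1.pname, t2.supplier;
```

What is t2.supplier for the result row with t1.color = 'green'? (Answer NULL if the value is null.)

NULL

FULL OUTER JOIN keeps every row from both sides; unmatched rows get NULL for the other side's columns.
Matching on t1.part_id = t2.part_id. A NULL in a compared column never satisfies the condition.
- t1 row (part_id=NULL): no match → kept, t2 columns NULL.
- t1 row (part_id=5): no match → kept, t2 columns NULL.
- t1 row (part_id=4): no match → kept, t2 columns NULL.
- t1 row (part_id=8): matches 5 t2 row(s) → 5 output row(s).
- t1 row (part_id=2): no match → kept, t2 columns NULL.
- t1 row (part_id=2): no match → kept, t2 columns NULL.
- t1 row (part_id=2): no match → kept, t2 columns NULL.
- t1 row (part_id=5): no match → kept, t2 columns NULL.
- plus 1 unmatched t2 row(s), each kept with NULL t1 columns.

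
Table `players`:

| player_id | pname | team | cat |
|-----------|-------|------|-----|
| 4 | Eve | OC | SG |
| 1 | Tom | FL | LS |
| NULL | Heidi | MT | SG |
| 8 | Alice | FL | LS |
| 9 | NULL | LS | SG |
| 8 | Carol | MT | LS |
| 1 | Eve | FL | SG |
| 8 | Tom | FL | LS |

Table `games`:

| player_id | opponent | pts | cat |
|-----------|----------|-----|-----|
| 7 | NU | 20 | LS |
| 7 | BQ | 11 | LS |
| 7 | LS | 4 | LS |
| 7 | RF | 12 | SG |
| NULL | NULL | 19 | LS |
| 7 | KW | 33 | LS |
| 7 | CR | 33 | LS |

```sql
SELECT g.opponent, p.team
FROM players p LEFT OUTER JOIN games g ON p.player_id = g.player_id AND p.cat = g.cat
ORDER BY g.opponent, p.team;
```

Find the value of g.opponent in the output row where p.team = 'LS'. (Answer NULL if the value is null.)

LEFT JOIN keeps every row from `players`; unmatched rows get NULL for `games`'s columns.
Matching on p.player_id = g.player_id AND p.cat = g.cat. A NULL in a compared column never satisfies the condition.
Matched pairs: 0; unmatched p rows kept: 8.

NULL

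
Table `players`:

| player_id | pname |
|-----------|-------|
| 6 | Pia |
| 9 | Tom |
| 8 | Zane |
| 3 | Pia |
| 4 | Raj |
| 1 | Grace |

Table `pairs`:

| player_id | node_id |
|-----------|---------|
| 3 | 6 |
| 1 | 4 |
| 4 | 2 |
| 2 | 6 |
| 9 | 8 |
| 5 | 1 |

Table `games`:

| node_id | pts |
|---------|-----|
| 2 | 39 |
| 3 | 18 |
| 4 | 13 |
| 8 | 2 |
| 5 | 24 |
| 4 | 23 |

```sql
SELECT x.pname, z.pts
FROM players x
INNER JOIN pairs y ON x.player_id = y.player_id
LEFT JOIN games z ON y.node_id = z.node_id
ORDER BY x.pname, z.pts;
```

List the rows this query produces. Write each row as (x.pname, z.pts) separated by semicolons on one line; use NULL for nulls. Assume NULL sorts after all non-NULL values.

Step 1 — x INNER JOIN y on player_id → 4 row(s).
Then LEFT JOIN `games z` on node_id: each of those 4 rows is kept; rows whose y.node_id has no match in z get NULL for z's columns.

(Grace, 13); (Grace, 23); (Pia, NULL); (Raj, 39); (Tom, 2)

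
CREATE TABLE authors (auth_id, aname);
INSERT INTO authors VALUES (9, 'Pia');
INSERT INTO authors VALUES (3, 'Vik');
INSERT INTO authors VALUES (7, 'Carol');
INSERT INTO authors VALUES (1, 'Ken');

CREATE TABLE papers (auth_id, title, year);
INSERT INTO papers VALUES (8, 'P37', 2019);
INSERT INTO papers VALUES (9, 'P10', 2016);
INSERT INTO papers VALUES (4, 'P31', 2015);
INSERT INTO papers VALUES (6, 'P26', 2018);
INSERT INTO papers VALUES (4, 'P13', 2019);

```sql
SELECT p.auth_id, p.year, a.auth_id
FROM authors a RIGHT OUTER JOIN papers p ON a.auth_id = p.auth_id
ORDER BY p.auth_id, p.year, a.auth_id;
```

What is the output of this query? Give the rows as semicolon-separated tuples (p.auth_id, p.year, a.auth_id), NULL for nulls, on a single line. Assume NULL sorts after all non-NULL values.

(4, 2015, NULL); (4, 2019, NULL); (6, 2018, NULL); (8, 2019, NULL); (9, 2016, 9)

RIGHT JOIN keeps every row from `papers`; unmatched rows get NULL for `authors`'s columns.
Matching on a.auth_id = p.auth_id.
Matched pairs: 1; unmatched p rows kept: 4.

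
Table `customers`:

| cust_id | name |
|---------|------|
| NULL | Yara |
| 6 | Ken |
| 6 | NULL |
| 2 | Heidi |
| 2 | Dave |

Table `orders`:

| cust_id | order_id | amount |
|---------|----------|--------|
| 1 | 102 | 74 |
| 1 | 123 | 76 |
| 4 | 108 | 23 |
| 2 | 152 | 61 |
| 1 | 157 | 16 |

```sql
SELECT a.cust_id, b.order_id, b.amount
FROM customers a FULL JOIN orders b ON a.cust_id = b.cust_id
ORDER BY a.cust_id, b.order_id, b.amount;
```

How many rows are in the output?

FULL OUTER JOIN keeps every row from both sides; unmatched rows get NULL for the other side's columns.
Matching on a.cust_id = b.cust_id. A NULL in a compared column never satisfies the condition.
- a[0] cust_id=NULL → no match; kept with NULLs on the b side.
- a[1] cust_id=6 → no match; kept with NULLs on the b side.
- a[2] cust_id=6 → no match; kept with NULLs on the b side.
- a[3] cust_id=2 → 1 match(es) in b → 1 row(s).
- a[4] cust_id=2 → 1 match(es) in b → 1 row(s).
- 4 b row(s) had no a match → kept, a columns NULL.
Total: 2 matched + 7 padded = 9 rows.

9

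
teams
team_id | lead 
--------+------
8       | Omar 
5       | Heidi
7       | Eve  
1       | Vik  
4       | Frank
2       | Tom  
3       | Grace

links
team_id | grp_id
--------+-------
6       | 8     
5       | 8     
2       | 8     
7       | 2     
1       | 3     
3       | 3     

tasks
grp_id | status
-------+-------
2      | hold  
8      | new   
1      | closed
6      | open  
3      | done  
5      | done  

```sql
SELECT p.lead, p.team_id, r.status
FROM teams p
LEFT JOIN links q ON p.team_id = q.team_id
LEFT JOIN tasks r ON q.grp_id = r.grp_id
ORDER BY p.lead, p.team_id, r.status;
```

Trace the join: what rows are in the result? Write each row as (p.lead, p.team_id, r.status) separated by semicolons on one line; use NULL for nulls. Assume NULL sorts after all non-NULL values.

(Eve, 7, hold); (Frank, 4, NULL); (Grace, 3, done); (Heidi, 5, new); (Omar, 8, NULL); (Tom, 2, new); (Vik, 1, done)

Joins associate left-to-right: teams LEFT JOIN links on team_id gives 7 intermediate row(s).
Then LEFT JOIN `tasks r` on grp_id: each of those 7 rows is kept; rows whose q.grp_id has no match in r get NULL for r's columns.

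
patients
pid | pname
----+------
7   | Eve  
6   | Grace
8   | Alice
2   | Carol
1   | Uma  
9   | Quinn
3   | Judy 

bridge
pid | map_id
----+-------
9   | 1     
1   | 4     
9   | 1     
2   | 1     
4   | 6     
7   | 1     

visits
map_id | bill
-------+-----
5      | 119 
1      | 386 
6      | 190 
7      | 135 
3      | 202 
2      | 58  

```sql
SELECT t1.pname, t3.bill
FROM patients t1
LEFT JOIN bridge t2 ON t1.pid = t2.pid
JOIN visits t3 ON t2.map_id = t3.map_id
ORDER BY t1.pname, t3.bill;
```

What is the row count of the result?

Step 1 — t1 LEFT JOIN t2 on pid → 8 row(s).
Then INNER JOIN `visits t3` on map_id: keep only rows whose t2.map_id appears in t3.
Result: 4 row(s).

4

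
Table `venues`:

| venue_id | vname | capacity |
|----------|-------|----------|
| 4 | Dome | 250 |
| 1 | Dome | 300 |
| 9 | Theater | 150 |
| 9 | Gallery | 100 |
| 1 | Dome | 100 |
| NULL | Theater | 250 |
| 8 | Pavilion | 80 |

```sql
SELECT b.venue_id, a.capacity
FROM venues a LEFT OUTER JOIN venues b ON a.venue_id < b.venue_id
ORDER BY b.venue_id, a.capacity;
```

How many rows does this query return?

16

LEFT JOIN keeps every row from `venues a`; unmatched rows get NULL for `venues b`'s columns.
Matching on a.venue_id < b.venue_id. A NULL in a compared column never satisfies the condition.
Matched pairs: 13; unmatched a rows kept: 3.
Total: 13 matched + 3 padded = 16 rows.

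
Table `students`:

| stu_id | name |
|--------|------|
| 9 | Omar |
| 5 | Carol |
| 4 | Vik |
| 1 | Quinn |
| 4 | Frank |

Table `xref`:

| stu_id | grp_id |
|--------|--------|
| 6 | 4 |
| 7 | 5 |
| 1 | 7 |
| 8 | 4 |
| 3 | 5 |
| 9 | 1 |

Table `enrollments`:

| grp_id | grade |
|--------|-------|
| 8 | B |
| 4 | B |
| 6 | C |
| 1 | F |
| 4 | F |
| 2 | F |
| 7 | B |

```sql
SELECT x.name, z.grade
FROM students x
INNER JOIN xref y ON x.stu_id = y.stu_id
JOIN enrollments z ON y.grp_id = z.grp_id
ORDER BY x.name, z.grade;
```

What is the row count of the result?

Step 1 — x INNER JOIN y on stu_id → 2 row(s).
Then INNER JOIN `enrollments z` on grp_id: keep only rows whose y.grp_id appears in z.
Result: 2 row(s).

2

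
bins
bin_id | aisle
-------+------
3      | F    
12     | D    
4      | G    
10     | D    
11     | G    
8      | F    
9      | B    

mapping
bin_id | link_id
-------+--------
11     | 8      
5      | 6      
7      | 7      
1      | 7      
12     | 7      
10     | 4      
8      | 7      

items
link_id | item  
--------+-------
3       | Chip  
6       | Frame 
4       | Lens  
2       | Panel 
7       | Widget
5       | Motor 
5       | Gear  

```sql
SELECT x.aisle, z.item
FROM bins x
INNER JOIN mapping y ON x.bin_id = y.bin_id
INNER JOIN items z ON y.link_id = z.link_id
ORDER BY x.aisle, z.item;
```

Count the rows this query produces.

Step 1 — x INNER JOIN y on bin_id → 4 row(s).
Then INNER JOIN `items z` on link_id: keep only rows whose y.link_id appears in z.
Result: 3 row(s).

3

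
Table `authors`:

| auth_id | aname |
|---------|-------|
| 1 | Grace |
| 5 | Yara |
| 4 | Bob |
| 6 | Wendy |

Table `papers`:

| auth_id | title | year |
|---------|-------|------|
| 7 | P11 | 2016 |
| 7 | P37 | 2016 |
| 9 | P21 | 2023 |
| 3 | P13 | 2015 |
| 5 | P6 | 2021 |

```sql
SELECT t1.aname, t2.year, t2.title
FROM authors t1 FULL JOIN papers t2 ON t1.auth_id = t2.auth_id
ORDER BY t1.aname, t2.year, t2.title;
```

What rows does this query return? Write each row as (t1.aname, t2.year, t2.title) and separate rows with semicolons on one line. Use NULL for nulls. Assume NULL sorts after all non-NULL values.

FULL OUTER JOIN keeps every row from both sides; unmatched rows get NULL for the other side's columns.
Matching on t1.auth_id = t2.auth_id.
Matched pairs: 1; unmatched t1 rows kept: 3; unmatched t2 rows kept: 4.

(Bob, NULL, NULL); (Grace, NULL, NULL); (Wendy, NULL, NULL); (Yara, 2021, P6); (NULL, 2015, P13); (NULL, 2016, P11); (NULL, 2016, P37); (NULL, 2023, P21)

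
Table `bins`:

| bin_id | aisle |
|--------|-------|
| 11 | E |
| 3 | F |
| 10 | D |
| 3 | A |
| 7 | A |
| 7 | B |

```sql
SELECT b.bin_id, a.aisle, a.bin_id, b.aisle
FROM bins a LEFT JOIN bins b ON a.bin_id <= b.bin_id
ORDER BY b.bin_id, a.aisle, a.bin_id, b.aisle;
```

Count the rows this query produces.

23

LEFT JOIN keeps every row from `bins a`; unmatched rows get NULL for `bins b`'s columns.
Matching on a.bin_id <= b.bin_id.
- a[0] bin_id=11 → 1 match(es) in b → 1 row(s).
- a[1] bin_id=3 → 6 match(es) in b → 6 row(s).
- a[2] bin_id=10 → 2 match(es) in b → 2 row(s).
- a[3] bin_id=3 → 6 match(es) in b → 6 row(s).
- a[4] bin_id=7 → 4 match(es) in b → 4 row(s).
- a[5] bin_id=7 → 4 match(es) in b → 4 row(s).
Total: 23 rows.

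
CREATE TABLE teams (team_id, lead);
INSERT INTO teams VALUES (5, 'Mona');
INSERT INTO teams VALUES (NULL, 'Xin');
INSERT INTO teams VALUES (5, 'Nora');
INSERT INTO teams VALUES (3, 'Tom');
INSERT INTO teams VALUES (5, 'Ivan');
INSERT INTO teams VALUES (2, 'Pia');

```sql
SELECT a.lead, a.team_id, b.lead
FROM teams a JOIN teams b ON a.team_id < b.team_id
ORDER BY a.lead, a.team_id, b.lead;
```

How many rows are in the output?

INNER JOIN keeps only pairs where the ON condition holds.
Matching on a.team_id < b.team_id. A NULL in a compared column never satisfies the condition.
Matched pairs: 7.
Total: 7 rows.

7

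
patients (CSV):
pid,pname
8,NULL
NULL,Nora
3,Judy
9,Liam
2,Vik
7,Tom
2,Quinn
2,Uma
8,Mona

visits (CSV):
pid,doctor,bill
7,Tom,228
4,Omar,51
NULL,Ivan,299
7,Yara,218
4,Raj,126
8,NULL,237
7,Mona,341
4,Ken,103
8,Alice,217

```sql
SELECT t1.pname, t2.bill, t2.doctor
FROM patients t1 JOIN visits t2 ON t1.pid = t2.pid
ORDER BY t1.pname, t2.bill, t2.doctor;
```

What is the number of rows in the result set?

7

INNER JOIN keeps only pairs where the ON condition holds.
Matching on t1.pid = t2.pid. A NULL in a compared column never satisfies the condition.
Matched pairs: 7.
Total: 7 rows.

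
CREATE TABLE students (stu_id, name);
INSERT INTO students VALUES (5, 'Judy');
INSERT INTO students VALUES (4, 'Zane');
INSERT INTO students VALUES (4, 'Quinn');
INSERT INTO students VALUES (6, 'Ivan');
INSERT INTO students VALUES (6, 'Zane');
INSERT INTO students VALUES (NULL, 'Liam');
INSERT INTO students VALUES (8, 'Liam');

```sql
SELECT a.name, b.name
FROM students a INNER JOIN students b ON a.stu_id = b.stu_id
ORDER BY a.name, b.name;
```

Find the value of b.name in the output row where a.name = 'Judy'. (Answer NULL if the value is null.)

Judy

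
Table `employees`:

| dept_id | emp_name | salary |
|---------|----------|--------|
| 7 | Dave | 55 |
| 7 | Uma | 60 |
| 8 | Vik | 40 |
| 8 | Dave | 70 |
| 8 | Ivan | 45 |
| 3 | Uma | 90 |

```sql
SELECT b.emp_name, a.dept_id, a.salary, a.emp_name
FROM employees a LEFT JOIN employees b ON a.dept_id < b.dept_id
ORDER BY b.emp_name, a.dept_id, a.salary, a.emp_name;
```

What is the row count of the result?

LEFT JOIN keeps every row from `employees a`; unmatched rows get NULL for `employees b`'s columns.
Matching on a.dept_id < b.dept_id.
- a row (dept_id=7): matches 3 b row(s) → 3 output row(s).
- a row (dept_id=7): matches 3 b row(s) → 3 output row(s).
- a row (dept_id=8): no match → kept, b columns NULL.
- a row (dept_id=8): no match → kept, b columns NULL.
- a row (dept_id=8): no match → kept, b columns NULL.
- a row (dept_id=3): matches 5 b row(s) → 5 output row(s).
Total: 11 matched + 3 padded = 14 rows.

14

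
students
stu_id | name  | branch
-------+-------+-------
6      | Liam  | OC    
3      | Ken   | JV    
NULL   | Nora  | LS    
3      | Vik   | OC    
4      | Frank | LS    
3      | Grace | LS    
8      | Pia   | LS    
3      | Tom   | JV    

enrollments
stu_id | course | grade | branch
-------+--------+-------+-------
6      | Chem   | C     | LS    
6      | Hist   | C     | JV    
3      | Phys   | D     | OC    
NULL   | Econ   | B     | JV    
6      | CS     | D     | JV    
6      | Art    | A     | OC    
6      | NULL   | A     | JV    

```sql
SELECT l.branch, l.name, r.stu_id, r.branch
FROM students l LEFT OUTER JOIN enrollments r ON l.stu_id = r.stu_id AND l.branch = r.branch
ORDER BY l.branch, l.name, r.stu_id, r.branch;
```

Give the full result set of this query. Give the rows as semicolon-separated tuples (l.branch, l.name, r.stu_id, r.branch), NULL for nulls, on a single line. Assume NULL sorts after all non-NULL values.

(JV, Ken, NULL, NULL); (JV, Tom, NULL, NULL); (LS, Frank, NULL, NULL); (LS, Grace, NULL, NULL); (LS, Nora, NULL, NULL); (LS, Pia, NULL, NULL); (OC, Liam, 6, OC); (OC, Vik, 3, OC)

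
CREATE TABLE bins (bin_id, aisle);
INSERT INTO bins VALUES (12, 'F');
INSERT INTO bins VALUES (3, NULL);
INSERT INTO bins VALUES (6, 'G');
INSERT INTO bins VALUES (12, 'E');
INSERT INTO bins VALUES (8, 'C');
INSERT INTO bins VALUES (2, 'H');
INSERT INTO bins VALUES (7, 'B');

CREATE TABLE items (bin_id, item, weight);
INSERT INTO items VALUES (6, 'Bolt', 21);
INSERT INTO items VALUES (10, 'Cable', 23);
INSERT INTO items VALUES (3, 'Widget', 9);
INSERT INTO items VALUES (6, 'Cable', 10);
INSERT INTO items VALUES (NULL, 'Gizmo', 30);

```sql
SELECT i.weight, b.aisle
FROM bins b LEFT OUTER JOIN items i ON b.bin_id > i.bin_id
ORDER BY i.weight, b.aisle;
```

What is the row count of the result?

17

LEFT JOIN keeps every row from `bins`; unmatched rows get NULL for `items`'s columns.
Matching on b.bin_id > i.bin_id. A NULL in a compared column never satisfies the condition.
Matched pairs: 15; unmatched b rows kept: 2.
Total: 15 matched + 2 padded = 17 rows.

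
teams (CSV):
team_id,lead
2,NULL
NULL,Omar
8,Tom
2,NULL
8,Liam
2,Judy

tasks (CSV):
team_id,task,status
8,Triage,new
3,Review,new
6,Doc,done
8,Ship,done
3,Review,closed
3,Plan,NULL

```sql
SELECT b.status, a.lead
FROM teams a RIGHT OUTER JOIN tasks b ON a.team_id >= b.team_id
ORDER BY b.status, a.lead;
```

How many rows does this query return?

RIGHT JOIN keeps every row from `tasks`; unmatched rows get NULL for `teams`'s columns.
Matching on a.team_id >= b.team_id. A NULL in a compared column never satisfies the condition.
- a (team_id=2) has no partner in b.
- a (team_id=NULL) has no partner in b.
- a (team_id=8) pairs with 6 row(s) of b.
- a (team_id=2) has no partner in b.
- a (team_id=8) pairs with 6 row(s) of b.
- a (team_id=2) has no partner in b.
- every b row matched at least one a row.
Total: 12 rows.

12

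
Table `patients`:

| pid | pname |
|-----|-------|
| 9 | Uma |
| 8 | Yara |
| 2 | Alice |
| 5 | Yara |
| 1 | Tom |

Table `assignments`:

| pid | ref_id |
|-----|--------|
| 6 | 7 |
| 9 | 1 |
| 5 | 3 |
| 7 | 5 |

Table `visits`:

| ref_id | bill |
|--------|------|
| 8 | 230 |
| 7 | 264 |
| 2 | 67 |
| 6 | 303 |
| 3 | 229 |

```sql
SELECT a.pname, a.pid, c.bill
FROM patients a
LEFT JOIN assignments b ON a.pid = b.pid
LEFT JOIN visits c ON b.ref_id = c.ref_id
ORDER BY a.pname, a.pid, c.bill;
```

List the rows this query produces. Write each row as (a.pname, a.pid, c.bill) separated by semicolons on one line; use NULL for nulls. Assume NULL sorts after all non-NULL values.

Evaluate left to right. First `patients a LEFT JOIN assignments b` on pid: 5 row(s).
Then LEFT JOIN `visits c` on ref_id: each of those 5 rows is kept; rows whose b.ref_id has no match in c get NULL for c's columns.

(Alice, 2, NULL); (Tom, 1, NULL); (Uma, 9, NULL); (Yara, 5, 229); (Yara, 8, NULL)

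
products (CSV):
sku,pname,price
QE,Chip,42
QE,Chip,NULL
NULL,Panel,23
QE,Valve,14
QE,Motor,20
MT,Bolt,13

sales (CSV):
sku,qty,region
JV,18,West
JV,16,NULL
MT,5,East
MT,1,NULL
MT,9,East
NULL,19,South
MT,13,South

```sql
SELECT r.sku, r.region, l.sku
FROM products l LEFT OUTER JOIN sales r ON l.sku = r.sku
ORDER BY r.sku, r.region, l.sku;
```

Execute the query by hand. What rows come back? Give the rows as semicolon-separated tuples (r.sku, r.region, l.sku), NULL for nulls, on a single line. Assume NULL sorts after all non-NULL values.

LEFT JOIN keeps every row from `products`; unmatched rows get NULL for `sales`'s columns.
Matching on l.sku = r.sku. A NULL in a compared column never satisfies the condition.
- l (sku=QE) has no partner → padded with NULL.
- l (sku=QE) has no partner → padded with NULL.
- l (sku=NULL) has no partner → padded with NULL.
- l (sku=QE) has no partner → padded with NULL.
- l (sku=QE) has no partner → padded with NULL.
- l (sku=MT) pairs with 4 row(s) of r.
After projecting and ordering:
r.sku | r.region | l.sku
MT | East | MT
MT | East | MT
MT | South | MT
MT | NULL | MT
NULL | NULL | QE
NULL | NULL | QE
NULL | NULL | QE
NULL | NULL | QE
NULL | NULL | NULL

(MT, East, MT); (MT, East, MT); (MT, South, MT); (MT, NULL, MT); (NULL, NULL, QE); (NULL, NULL, QE); (NULL, NULL, QE); (NULL, NULL, QE); (NULL, NULL, NULL)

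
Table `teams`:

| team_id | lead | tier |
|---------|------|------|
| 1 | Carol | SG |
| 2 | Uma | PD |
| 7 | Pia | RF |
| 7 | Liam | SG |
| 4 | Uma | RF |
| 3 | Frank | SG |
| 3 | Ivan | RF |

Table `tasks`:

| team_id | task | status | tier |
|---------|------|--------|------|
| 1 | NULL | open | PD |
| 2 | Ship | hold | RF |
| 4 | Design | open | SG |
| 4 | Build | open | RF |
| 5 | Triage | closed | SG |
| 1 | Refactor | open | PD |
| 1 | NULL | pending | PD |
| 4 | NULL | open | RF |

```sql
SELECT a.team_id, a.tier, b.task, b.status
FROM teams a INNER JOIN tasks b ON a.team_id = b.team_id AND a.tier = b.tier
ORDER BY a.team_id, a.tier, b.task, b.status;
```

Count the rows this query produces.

INNER JOIN keeps only pairs where the ON condition holds.
Matching on a.team_id = b.team_id AND a.tier = b.tier.
- a row (team_id=1, tier=SG): no match → dropped.
- a row (team_id=2, tier=PD): no match → dropped.
- a row (team_id=7, tier=RF): no match → dropped.
- a row (team_id=7, tier=SG): no match → dropped.
- a row (team_id=4, tier=RF): matches 2 b row(s) → 2 output row(s).
- a row (team_id=3, tier=SG): no match → dropped.
- a row (team_id=3, tier=RF): no match → dropped.
Total: 2 rows.

2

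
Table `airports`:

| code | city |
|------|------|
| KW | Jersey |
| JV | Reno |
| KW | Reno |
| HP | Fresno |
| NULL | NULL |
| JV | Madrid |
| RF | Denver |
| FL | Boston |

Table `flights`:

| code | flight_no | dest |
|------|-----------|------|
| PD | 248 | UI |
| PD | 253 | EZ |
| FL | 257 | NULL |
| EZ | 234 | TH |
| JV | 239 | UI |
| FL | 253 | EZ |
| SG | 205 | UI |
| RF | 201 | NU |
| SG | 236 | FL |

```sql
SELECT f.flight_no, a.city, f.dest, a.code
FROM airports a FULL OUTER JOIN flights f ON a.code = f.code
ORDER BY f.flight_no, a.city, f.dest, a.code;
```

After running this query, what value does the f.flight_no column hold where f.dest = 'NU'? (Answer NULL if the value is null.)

201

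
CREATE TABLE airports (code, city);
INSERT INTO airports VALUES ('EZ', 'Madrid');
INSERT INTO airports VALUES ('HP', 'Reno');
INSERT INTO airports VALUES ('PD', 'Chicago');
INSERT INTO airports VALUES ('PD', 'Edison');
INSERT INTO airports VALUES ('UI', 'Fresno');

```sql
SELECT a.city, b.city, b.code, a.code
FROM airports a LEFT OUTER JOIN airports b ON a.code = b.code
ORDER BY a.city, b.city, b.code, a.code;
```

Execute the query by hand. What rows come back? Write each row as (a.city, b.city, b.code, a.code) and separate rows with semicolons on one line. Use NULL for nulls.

LEFT JOIN keeps every row from `airports a`; unmatched rows get NULL for `airports b`'s columns.
Matching on a.code = b.code.
- code=EZ: 1 matching b row(s), so 1 row(s) emitted.
- code=HP: 1 matching b row(s), so 1 row(s) emitted.
- code=PD: 2 matching b row(s), so 2 row(s) emitted.
- code=PD: 2 matching b row(s), so 2 row(s) emitted.
- code=UI: 1 matching b row(s), so 1 row(s) emitted.
After projecting and ordering:
a.city | b.city | b.code | a.code
Chicago | Chicago | PD | PD
Chicago | Edison | PD | PD
Edison | Chicago | PD | PD
Edison | Edison | PD | PD
Fresno | Fresno | UI | UI
Madrid | Madrid | EZ | EZ
Reno | Reno | HP | HP

(Chicago, Chicago, PD, PD); (Chicago, Edison, PD, PD); (Edison, Chicago, PD, PD); (Edison, Edison, PD, PD); (Fresno, Fresno, UI, UI); (Madrid, Madrid, EZ, EZ); (Reno, Reno, HP, HP)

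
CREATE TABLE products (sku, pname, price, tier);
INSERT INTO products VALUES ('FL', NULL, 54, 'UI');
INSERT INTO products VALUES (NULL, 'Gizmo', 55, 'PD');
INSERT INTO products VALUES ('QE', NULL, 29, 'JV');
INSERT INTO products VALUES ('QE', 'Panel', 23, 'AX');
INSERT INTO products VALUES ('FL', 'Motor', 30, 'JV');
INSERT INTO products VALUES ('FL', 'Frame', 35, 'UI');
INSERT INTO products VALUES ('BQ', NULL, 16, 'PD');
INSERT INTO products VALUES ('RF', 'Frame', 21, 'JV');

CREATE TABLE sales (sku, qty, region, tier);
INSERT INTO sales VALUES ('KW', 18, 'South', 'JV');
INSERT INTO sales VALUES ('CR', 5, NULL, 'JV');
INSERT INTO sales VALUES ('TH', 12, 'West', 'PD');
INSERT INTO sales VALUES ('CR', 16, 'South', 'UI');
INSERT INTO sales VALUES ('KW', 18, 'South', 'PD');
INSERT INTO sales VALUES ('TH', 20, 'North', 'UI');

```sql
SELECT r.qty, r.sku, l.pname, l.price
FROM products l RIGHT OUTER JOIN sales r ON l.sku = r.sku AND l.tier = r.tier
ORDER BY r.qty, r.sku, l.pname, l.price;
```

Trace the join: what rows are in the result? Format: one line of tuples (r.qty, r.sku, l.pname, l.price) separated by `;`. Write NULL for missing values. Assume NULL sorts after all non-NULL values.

RIGHT JOIN keeps every row from `sales`; unmatched rows get NULL for `products`'s columns.
Matching on l.sku = r.sku AND l.tier = r.tier. A NULL in a compared column never satisfies the condition.
- l row (sku=FL, tier=UI): no match.
- l row (sku=NULL, tier=PD): no match.
- l row (sku=QE, tier=JV): no match.
- l row (sku=QE, tier=AX): no match.
- l row (sku=FL, tier=JV): no match.
- l row (sku=FL, tier=UI): no match.
- l row (sku=BQ, tier=PD): no match.
- l row (sku=RF, tier=JV): no match.
- 6 r row(s) had no l match → kept, l columns NULL.
After projecting and ordering:
r.qty | r.sku | l.pname | l.price
5 | CR | NULL | NULL
12 | TH | NULL | NULL
16 | CR | NULL | NULL
18 | KW | NULL | NULL
18 | KW | NULL | NULL
20 | TH | NULL | NULL

(5, CR, NULL, NULL); (12, TH, NULL, NULL); (16, CR, NULL, NULL); (18, KW, NULL, NULL); (18, KW, NULL, NULL); (20, TH, NULL, NULL)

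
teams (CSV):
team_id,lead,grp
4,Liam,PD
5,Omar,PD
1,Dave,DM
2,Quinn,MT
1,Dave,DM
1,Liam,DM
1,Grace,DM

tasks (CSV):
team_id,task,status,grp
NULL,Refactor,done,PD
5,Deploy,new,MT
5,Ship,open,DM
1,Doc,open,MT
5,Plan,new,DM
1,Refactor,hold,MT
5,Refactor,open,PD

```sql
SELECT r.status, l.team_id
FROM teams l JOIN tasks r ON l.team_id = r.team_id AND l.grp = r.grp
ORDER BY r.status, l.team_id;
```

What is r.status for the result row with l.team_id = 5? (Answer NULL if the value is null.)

open

INNER JOIN keeps only pairs where the ON condition holds.
Matching on l.team_id = r.team_id AND l.grp = r.grp. A NULL in a compared column never satisfies the condition.
- l[0] team_id=4, grp=PD → no match; dropped.
- l[1] team_id=5, grp=PD → 1 match(es) in r → 1 row(s).
- l[2] team_id=1, grp=DM → no match; dropped.
- l[3] team_id=2, grp=MT → no match; dropped.
- l[4] team_id=1, grp=DM → no match; dropped.
- l[5] team_id=1, grp=DM → no match; dropped.
- l[6] team_id=1, grp=DM → no match; dropped.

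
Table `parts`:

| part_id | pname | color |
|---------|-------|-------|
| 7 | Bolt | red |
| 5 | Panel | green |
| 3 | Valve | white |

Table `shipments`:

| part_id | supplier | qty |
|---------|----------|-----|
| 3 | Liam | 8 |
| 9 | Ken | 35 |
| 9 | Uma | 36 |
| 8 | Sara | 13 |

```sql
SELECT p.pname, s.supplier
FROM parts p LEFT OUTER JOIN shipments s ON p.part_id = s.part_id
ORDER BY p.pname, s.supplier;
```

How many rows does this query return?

3

LEFT JOIN keeps every row from `parts`; unmatched rows get NULL for `shipments`'s columns.
Matching on p.part_id = s.part_id.
- p[0] part_id=7 → no match; kept with NULLs on the s side.
- p[1] part_id=5 → no match; kept with NULLs on the s side.
- p[2] part_id=3 → 1 match(es) in s → 1 row(s).
Total: 1 matched + 2 padded = 3 rows.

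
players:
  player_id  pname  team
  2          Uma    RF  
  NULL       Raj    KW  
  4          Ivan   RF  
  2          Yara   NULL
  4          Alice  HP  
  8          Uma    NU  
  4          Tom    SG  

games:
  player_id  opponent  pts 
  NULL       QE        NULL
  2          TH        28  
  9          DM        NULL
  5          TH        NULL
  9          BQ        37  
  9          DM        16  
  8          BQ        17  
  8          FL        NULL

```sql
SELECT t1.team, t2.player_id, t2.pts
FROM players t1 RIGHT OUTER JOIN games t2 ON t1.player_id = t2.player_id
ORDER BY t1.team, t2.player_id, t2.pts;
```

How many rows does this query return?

RIGHT JOIN keeps every row from `games`; unmatched rows get NULL for `players`'s columns.
Matching on t1.player_id = t2.player_id. A NULL in a compared column never satisfies the condition.
- t1 (player_id=2) pairs with 1 row(s) of t2.
- t1 (player_id=NULL) has no partner in t2.
- t1 (player_id=4) has no partner in t2.
- t1 (player_id=2) pairs with 1 row(s) of t2.
- t1 (player_id=4) has no partner in t2.
- t1 (player_id=8) pairs with 2 row(s) of t2.
- t1 (player_id=4) has no partner in t2.
- 5 t2 row(s) had no t1 match → kept, t1 columns NULL.
Total: 4 matched + 5 padded = 9 rows.

9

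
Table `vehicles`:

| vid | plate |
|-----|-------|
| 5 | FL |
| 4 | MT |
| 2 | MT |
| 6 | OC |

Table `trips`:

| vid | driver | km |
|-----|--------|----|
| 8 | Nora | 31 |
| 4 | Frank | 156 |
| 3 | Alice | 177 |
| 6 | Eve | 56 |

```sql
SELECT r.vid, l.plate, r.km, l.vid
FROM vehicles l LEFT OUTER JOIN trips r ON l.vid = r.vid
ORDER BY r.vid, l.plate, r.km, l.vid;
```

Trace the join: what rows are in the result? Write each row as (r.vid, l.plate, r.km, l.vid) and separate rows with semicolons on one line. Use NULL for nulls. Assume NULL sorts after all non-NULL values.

LEFT JOIN keeps every row from `vehicles`; unmatched rows get NULL for `trips`'s columns.
Matching on l.vid = r.vid.
Matched pairs: 2; unmatched l rows kept: 2.

(4, MT, 156, 4); (6, OC, 56, 6); (NULL, FL, NULL, 5); (NULL, MT, NULL, 2)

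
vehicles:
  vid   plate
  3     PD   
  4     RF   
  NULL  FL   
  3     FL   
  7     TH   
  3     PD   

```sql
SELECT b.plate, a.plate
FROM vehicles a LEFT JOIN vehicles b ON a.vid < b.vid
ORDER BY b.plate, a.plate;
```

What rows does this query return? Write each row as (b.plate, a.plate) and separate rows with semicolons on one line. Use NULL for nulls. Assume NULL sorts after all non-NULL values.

(RF, FL); (RF, PD); (RF, PD); (TH, FL); (TH, PD); (TH, PD); (TH, RF); (NULL, FL); (NULL, TH)

LEFT JOIN keeps every row from `vehicles a`; unmatched rows get NULL for `vehicles b`'s columns.
Matching on a.vid < b.vid. A NULL in a compared column never satisfies the condition.
Matched pairs: 7; unmatched a rows kept: 2.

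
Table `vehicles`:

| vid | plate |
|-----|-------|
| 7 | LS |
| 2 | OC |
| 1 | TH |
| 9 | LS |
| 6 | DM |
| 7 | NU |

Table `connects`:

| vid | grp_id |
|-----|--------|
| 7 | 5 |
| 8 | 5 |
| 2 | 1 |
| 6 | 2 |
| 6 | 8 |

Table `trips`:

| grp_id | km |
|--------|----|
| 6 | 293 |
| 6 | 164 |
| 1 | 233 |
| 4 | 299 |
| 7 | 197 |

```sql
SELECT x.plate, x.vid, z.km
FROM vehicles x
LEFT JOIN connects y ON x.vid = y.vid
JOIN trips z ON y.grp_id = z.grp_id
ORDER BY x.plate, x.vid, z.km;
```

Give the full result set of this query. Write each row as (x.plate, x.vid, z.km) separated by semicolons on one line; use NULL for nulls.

Joins associate left-to-right: vehicles LEFT JOIN connects on vid gives 7 intermediate row(s).
Then INNER JOIN `trips z` on grp_id: keep only rows whose y.grp_id appears in z.

(OC, 2, 233)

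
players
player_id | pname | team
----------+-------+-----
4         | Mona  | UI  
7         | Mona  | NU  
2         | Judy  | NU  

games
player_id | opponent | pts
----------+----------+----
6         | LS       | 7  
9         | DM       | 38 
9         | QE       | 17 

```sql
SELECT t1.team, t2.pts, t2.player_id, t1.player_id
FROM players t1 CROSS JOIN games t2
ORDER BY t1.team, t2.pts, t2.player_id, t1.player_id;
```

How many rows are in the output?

CROSS JOIN pairs every row of `players` with every row of `games`: 3 × 3 = 9 rows.

9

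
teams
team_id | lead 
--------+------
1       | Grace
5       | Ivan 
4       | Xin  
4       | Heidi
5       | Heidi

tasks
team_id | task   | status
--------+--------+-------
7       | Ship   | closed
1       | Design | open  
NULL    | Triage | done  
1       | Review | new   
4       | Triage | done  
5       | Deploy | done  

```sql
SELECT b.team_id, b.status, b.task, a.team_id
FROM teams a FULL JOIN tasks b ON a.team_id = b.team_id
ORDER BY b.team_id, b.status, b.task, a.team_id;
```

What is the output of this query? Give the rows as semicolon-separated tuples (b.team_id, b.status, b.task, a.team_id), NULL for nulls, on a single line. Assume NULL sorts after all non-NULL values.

(1, new, Review, 1); (1, open, Design, 1); (4, done, Triage, 4); (4, done, Triage, 4); (5, done, Deploy, 5); (5, done, Deploy, 5); (7, closed, Ship, NULL); (NULL, done, Triage, NULL)

FULL OUTER JOIN keeps every row from both sides; unmatched rows get NULL for the other side's columns.
Matching on a.team_id = b.team_id. A NULL in a compared column never satisfies the condition.
- team_id=1: 2 matching b row(s), so 2 row(s) emitted.
- team_id=5: 1 matching b row(s), so 1 row(s) emitted.
- team_id=4: 1 matching b row(s), so 1 row(s) emitted.
- team_id=4: 1 matching b row(s), so 1 row(s) emitted.
- team_id=5: 1 matching b row(s), so 1 row(s) emitted.
- 2 b row(s) had no a match → kept, a columns NULL.
After projecting and ordering:
b.team_id | b.status | b.task | a.team_id
1 | new | Review | 1
1 | open | Design | 1
4 | done | Triage | 4
4 | done | Triage | 4
5 | done | Deploy | 5
5 | done | Deploy | 5
7 | closed | Ship | NULL
NULL | done | Triage | NULL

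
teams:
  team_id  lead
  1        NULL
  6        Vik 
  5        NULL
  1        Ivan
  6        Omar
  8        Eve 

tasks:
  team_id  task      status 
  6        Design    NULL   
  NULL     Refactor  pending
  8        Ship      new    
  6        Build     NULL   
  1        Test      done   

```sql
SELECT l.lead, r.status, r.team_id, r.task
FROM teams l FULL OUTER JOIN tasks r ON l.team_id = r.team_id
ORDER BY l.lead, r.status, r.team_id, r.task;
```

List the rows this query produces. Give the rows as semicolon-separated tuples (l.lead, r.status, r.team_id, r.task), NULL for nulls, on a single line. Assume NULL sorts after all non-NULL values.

FULL OUTER JOIN keeps every row from both sides; unmatched rows get NULL for the other side's columns.
Matching on l.team_id = r.team_id. A NULL in a compared column never satisfies the condition.
- l row (team_id=1): matches 1 r row(s) → 1 output row(s).
- l row (team_id=6): matches 2 r row(s) → 2 output row(s).
- l row (team_id=5): no match → kept, r columns NULL.
- l row (team_id=1): matches 1 r row(s) → 1 output row(s).
- l row (team_id=6): matches 2 r row(s) → 2 output row(s).
- l row (team_id=8): matches 1 r row(s) → 1 output row(s).
- 1 row(s) from r found no l partner → padded with NULL.
After projecting and ordering:
l.lead | r.status | r.team_id | r.task
Eve | new | 8 | Ship
Ivan | done | 1 | Test
Omar | NULL | 6 | Build
Omar | NULL | 6 | Design
Vik | NULL | 6 | Build
Vik | NULL | 6 | Design
NULL | done | 1 | Test
NULL | pending | NULL | Refactor
NULL | NULL | NULL | NULL

(Eve, new, 8, Ship); (Ivan, done, 1, Test); (Omar, NULL, 6, Build); (Omar, NULL, 6, Design); (Vik, NULL, 6, Build); (Vik, NULL, 6, Design); (NULL, done, 1, Test); (NULL, pending, NULL, Refactor); (NULL, NULL, NULL, NULL)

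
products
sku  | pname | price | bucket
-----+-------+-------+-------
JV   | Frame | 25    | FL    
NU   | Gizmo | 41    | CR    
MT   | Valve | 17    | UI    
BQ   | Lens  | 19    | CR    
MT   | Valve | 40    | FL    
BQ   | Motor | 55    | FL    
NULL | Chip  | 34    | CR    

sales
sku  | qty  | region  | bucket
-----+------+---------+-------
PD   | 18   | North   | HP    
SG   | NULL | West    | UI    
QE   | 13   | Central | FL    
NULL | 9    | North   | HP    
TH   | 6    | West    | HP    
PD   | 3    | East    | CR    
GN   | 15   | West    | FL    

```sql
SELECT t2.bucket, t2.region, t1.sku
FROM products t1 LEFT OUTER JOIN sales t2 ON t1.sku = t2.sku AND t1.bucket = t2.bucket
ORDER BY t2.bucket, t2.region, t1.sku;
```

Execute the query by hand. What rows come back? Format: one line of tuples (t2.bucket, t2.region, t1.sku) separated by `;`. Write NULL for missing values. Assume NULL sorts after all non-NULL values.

LEFT JOIN keeps every row from `products`; unmatched rows get NULL for `sales`'s columns.
Matching on t1.sku = t2.sku AND t1.bucket = t2.bucket. A NULL in a compared column never satisfies the condition.
Matched pairs: 0; unmatched t1 rows kept: 7.

(NULL, NULL, BQ); (NULL, NULL, BQ); (NULL, NULL, JV); (NULL, NULL, MT); (NULL, NULL, MT); (NULL, NULL, NU); (NULL, NULL, NULL)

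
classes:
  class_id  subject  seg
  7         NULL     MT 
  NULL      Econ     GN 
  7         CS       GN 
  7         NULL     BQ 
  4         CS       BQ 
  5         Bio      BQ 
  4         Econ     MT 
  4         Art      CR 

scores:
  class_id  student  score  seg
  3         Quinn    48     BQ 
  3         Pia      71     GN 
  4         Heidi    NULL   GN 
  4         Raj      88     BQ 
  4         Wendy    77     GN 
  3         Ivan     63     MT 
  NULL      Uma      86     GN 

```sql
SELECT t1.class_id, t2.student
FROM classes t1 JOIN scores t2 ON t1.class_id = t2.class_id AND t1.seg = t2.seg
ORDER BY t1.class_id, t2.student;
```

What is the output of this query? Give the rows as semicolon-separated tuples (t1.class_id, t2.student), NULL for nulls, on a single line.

(4, Raj)

INNER JOIN keeps only pairs where the ON condition holds.
Matching on t1.class_id = t2.class_id AND t1.seg = t2.seg. A NULL in a compared column never satisfies the condition.
- t1[0] class_id=7, seg=MT → no match; dropped.
- t1[1] class_id=NULL, seg=GN → no match; dropped.
- t1[2] class_id=7, seg=GN → no match; dropped.
- t1[3] class_id=7, seg=BQ → no match; dropped.
- t1[4] class_id=4, seg=BQ → 1 match(es) in t2 → 1 row(s).
- t1[5] class_id=5, seg=BQ → no match; dropped.
- t1[6] class_id=4, seg=MT → no match; dropped.
- t1[7] class_id=4, seg=CR → no match; dropped.
After projecting and ordering:
t1.class_id | t2.student
4 | Raj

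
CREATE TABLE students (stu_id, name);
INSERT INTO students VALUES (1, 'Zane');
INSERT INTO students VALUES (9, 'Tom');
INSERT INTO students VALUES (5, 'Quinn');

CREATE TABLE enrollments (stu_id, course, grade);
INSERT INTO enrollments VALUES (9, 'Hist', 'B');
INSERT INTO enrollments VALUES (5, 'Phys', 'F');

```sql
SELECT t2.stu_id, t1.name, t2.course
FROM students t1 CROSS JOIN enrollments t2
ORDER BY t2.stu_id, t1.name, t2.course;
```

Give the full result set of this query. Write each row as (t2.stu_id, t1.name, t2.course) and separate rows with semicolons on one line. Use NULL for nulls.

(5, Quinn, Phys); (5, Tom, Phys); (5, Zane, Phys); (9, Quinn, Hist); (9, Tom, Hist); (9, Zane, Hist)

CROSS JOIN pairs every row of `students` with every row of `enrollments`: 3 × 2 = 6 rows.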